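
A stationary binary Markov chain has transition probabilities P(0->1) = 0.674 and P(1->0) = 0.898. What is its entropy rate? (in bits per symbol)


Stationary distribution: pi_0 = p10/(p01+p10) = 0.5712, pi_1 = 0.4288. Entropy rate H' = pi_0*H(p01) + pi_1*H(p10) = 0.5712*0.9108 + 0.4288*0.4753 = 0.7241

0.7241 bits/symbol


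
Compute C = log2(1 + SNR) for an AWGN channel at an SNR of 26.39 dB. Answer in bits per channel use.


SNR_linear = 10^(26.39/10) = 435.5119; C = log2(1 + SNR_linear) = log2(1 + 435.5119) = 8.7699

8.7699 bits/channel use


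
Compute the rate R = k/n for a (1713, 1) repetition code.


Rate = k/n = 1/1713

1/1713


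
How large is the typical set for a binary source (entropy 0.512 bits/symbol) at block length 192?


log2|A_typical| = nH = 192 * 0.512 = 98.304, so |A_typical| ~ 2^98.304 = 3.912e+29

3.912e+29


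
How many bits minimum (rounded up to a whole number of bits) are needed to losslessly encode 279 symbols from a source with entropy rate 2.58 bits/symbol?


Minimum bits >= n * H = 279 * 2.58 = 719.82, rounded up to a whole number of bits = 720

720 bits


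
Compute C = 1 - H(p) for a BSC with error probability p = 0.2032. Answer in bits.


H(p) = -p*log2(p) - (1-p)*log2(1-p) = -0.2032*log2(0.2032) - 0.7968*log2(0.7968) = 0.467162 + 0.261120 = 0.7283. C = 1 - H(p) = 1 - 0.7283 = 0.2717

0.2717 bits


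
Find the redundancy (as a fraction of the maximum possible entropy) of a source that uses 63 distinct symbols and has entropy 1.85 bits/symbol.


H_max = log2(K) = log2(63) = 5.9773 bits/symbol. Redundancy = 1 - H/H_max = 1 - 1.85/5.9773 = 1 - 0.3095 = 0.6905

0.6905


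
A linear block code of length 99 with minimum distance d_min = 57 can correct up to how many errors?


Correction capability = floor((d-1)/2) = floor((57-1)/2) = 28

28 errors


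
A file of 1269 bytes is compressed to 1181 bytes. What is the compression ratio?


Ratio = original / compressed = 1269 / 1181 = 1.0745

1.0745


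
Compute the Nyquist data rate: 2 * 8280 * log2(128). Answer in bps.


Rate = 2 * B * log2(M) = 2 * 8280 * 7.0 = 115920.0

115920.0 bps


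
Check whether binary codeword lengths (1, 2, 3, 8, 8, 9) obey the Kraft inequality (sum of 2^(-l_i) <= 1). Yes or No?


Kraft sum = sum(2^(-l_i)) = 0.8848, need <= 1. Result: satisfied (a binary prefix-free code with these lengths exists)

Yes


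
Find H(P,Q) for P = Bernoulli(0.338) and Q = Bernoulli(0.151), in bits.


H(P,Q) = -p*log2(q) - (1-p)*log2(1-q). -0.338*log2(0.151) = 0.921854; -0.662*log2(0.849) = 0.156340. H(P,Q) = 0.921854 + 0.156340 = 1.0782

1.0782 bits


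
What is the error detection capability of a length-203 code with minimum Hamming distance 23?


Detection capability = d_min - 1 = 23 - 1 = 22

22 errors


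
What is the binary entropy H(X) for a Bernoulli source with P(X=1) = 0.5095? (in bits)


H = -p*log2(p) - (1-p)*log2(1-p). -0.5095*log2(0.5095) = 0.495665; -0.4905*log2(0.4905) = 0.504075. H = 0.495665 + 0.504075 = 0.9997

0.9997 bits


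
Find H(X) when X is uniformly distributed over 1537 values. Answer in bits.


H = log2(n) = log2(1537) = 10.5859

10.5859 bits


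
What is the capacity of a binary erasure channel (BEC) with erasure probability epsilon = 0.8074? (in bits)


C = 1 - epsilon = 1 - 0.8074 = 0.1926

0.1926 bits


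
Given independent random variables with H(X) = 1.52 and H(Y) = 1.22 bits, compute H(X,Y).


For independent variables, H(X,Y) = H(X) + H(Y) = 1.52 + 1.22 = 2.74

2.74 bits


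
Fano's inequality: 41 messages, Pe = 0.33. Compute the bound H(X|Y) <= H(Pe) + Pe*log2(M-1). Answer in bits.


H(Pe) = -Pe*log2(Pe) - (1-Pe)*log2(1-Pe) = -0.33*log2(0.33) - 0.67*log2(0.67) = 0.527822 + 0.387104 = 0.9149. Pe*log2(M-1) = 0.33*log2(40) = 1.756236. Bound = H(Pe) + Pe*log2(M-1) = 0.527822 + 0.387104 + 1.756236 = 2.6712

2.6712 bits


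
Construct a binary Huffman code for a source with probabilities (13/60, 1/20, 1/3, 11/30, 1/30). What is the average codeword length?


Huffman construction (repeatedly merge the two least-probable nodes; each merge adds 1 bit to every symbol beneath it): 1/30 + 1/20 = 1/12; 1/12 + 13/60 = 3/10; 3/10 + 1/3 = 19/30; 11/30 + 19/30 = 1. Resulting codeword lengths (in the order the probabilities were given): (3, 4, 2, 1, 4). L_avg = sum(p_i * l_i) = 13/60*3 + 1/20*4 + 1/3*2 + 11/30*1 + 1/30*4 = 121/60 = 2.0167

2.0167 bits


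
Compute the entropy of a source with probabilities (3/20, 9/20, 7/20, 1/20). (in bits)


H = -sum(p_i * log2(p_i)). Terms: -(3/20)*log2(3/20) = 0.410545; -(9/20)*log2(9/20) = 0.518401; -(7/20)*log2(7/20) = 0.530101; -(1/20)*log2(1/20) = 0.216096. H = 0.410545 + 0.518401 + 0.530101 + 0.216096 = 1.6751

1.6751 bits


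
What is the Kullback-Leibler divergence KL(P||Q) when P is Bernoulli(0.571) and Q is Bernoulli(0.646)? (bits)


KL = p*log2(p/q) + (1-p)*log2((1-p)/(1-q)) = 0.571*log2(0.571/0.646) + 0.429*log2(0.429/0.354) = 0.0173

0.0173 bits


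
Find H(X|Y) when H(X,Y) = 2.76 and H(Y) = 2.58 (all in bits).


H(X|Y) = H(X,Y) - H(Y) = 2.76 - 2.58 = 0.18

0.18 bits


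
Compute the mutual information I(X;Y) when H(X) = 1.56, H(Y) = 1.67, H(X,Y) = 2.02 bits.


I(X;Y) = H(X) + H(Y) - H(X,Y) = 1.56 + 1.67 - 2.02 = 1.21

1.21 bits


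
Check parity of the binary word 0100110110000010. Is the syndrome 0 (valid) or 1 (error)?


Syndrome = XOR of all bits = 0 XOR 1 XOR 0 XOR 0 XOR 1 XOR 1 XOR 0 XOR 1 XOR 1 XOR 0 XOR 0 XOR 0 XOR 0 XOR 0 XOR 1 XOR 0 = 0

0


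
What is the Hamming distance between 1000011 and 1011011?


Count differing positions: . . ^ ^ . . . = 2 differences

2


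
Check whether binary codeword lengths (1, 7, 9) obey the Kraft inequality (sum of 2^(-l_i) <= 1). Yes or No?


Kraft sum = sum(2^(-l_i)) = 0.5098, need <= 1. Result: satisfied (a binary prefix-free code with these lengths exists)

Yes


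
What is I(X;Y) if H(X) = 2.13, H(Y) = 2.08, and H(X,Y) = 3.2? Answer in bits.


I(X;Y) = H(X) + H(Y) - H(X,Y) = 2.13 + 2.08 - 3.2 = 1.01

1.01 bits


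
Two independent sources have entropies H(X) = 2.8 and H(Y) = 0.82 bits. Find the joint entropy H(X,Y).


For independent variables, H(X,Y) = H(X) + H(Y) = 2.8 + 0.82 = 3.62

3.62 bits


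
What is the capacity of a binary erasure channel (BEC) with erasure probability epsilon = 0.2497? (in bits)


C = 1 - epsilon = 1 - 0.2497 = 0.7503

0.7503 bits


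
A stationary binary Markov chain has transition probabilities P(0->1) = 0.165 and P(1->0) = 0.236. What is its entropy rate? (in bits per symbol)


Stationary distribution: pi_0 = p10/(p01+p10) = 0.5885, pi_1 = 0.4115. Entropy rate H' = pi_0*H(p01) + pi_1*H(p10) = 0.5885*0.6461 + 0.4115*0.7883 = 0.7046

0.7046 bits/symbol


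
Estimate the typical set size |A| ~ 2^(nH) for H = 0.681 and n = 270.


log2|A_typical| = nH = 270 * 0.681 = 183.87, so |A_typical| ~ 2^183.87 = 2.241e+55

2.241e+55


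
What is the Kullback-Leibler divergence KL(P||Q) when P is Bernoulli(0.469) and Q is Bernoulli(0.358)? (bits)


KL = p*log2(p/q) + (1-p)*log2((1-p)/(1-q)) = 0.469*log2(0.469/0.358) + 0.531*log2(0.531/0.642) = 0.0373

0.0373 bits


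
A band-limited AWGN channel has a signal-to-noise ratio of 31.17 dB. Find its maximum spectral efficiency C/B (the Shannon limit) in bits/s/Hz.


SNR_linear = 10^(31.17/10) = 1309.1819; C/B = log2(1 + SNR_linear) = log2(1 + 1309.1819) = 10.3556

10.3556 bits/s/Hz


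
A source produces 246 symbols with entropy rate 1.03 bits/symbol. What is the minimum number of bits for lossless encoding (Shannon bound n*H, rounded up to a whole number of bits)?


Minimum bits >= n * H = 246 * 1.03 = 253.38, rounded up to a whole number of bits = 254

254 bits


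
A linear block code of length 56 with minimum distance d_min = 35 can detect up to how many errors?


Detection capability = d_min - 1 = 35 - 1 = 34

34 errors


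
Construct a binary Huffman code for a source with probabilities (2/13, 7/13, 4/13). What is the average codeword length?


Huffman construction (repeatedly merge the two least-probable nodes; each merge adds 1 bit to every symbol beneath it): 2/13 + 4/13 = 6/13; 6/13 + 7/13 = 1. Resulting codeword lengths (in the order the probabilities were given): (2, 1, 2). L_avg = sum(p_i * l_i) = 2/13*2 + 7/13*1 + 4/13*2 = 19/13 = 1.4615

1.4615 bits


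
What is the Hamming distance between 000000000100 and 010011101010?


Count differing positions: . ^ . . ^ ^ ^ . ^ ^ ^ . = 7 differences

7


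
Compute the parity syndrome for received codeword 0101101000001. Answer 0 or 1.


Syndrome = XOR of all bits = 0 XOR 1 XOR 0 XOR 1 XOR 1 XOR 0 XOR 1 XOR 0 XOR 0 XOR 0 XOR 0 XOR 0 XOR 1 = 1

1


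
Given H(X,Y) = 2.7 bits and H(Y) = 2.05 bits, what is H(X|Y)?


H(X|Y) = H(X,Y) - H(Y) = 2.7 - 2.05 = 0.65

0.65 bits


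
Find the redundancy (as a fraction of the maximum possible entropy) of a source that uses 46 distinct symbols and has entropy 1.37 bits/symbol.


H_max = log2(K) = log2(46) = 5.5236 bits/symbol. Redundancy = 1 - H/H_max = 1 - 1.37/5.5236 = 1 - 0.248 = 0.752

0.752


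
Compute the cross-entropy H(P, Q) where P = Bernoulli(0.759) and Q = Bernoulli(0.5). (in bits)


H(P,Q) = -p*log2(q) - (1-p)*log2(1-q). -0.759*log2(0.5) = 0.759000; -0.241*log2(0.5) = 0.241000. H(P,Q) = 0.759000 + 0.241000 = 1.0

1.0 bits


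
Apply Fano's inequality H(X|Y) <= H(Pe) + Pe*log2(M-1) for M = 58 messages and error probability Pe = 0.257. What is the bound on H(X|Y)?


H(Pe) = -Pe*log2(Pe) - (1-Pe)*log2(1-Pe) = -0.257*log2(0.257) - 0.743*log2(0.743) = 0.503761 + 0.318424 = 0.8222. Pe*log2(M-1) = 0.257*log2(57) = 1.499053. Bound = H(Pe) + Pe*log2(M-1) = 0.503761 + 0.318424 + 1.499053 = 2.3212

2.3212 bits


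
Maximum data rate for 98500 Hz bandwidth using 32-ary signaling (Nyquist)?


Rate = 2 * B * log2(M) = 2 * 98500 * 5.0 = 985000.0

985000.0 bps


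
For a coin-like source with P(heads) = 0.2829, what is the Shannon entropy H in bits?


H = -p*log2(p) - (1-p)*log2(1-p). -0.2829*log2(0.2829) = 0.515341; -0.7171*log2(0.7171) = 0.344031. H = 0.515341 + 0.344031 = 0.8594

0.8594 bits


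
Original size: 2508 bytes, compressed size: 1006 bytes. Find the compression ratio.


Ratio = original / compressed = 2508 / 1006 = 2.493

2.493


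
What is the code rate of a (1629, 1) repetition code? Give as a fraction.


Rate = k/n = 1/1629

1/1629


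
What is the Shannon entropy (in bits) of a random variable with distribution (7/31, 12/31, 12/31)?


H = -sum(p_i * log2(p_i)). Terms: -(7/31)*log2(7/31) = 0.484771; -(12/31)*log2(12/31) = 0.530026; -(12/31)*log2(12/31) = 0.530026. H = 0.484771 + 0.530026 + 0.530026 = 1.5448

1.5448 bits


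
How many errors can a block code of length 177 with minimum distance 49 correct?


Correction capability = floor((d-1)/2) = floor((49-1)/2) = 24

24 errors


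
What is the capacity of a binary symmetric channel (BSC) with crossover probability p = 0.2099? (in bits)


H(p) = -p*log2(p) - (1-p)*log2(1-p) = -0.2099*log2(0.2099) - 0.7901*log2(0.7901) = 0.472742 + 0.268549 = 0.7413. C = 1 - H(p) = 1 - 0.7413 = 0.2587

0.2587 bits


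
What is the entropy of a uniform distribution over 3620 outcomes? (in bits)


H = log2(n) = log2(3620) = 11.8218

11.8218 bits


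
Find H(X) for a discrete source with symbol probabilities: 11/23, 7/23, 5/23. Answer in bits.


H = -sum(p_i * log2(p_i)). Terms: -(11/23)*log2(11/23) = 0.508932; -(7/23)*log2(7/23) = 0.522324; -(5/23)*log2(5/23) = 0.478616. H = 0.508932 + 0.522324 + 0.478616 = 1.5099

1.5099 bits


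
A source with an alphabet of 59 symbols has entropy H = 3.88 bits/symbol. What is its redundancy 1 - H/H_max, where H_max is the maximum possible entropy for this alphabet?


H_max = log2(K) = log2(59) = 5.8826 bits/symbol. Redundancy = 1 - H/H_max = 1 - 3.88/5.8826 = 1 - 0.6596 = 0.3404

0.3404


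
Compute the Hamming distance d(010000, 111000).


Count differing positions: ^ . ^ . . . = 2 differences

2


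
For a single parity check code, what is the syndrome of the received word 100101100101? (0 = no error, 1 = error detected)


Syndrome = XOR of all bits = 1 XOR 0 XOR 0 XOR 1 XOR 0 XOR 1 XOR 1 XOR 0 XOR 0 XOR 1 XOR 0 XOR 1 = 0

0


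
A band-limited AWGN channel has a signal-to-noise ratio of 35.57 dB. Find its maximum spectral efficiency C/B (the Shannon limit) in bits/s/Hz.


SNR_linear = 10^(35.57/10) = 3605.7864; C/B = log2(1 + SNR_linear) = log2(1 + 3605.7864) = 11.8165

11.8165 bits/s/Hz


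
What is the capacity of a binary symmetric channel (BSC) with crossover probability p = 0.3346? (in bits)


H(p) = -p*log2(p) - (1-p)*log2(1-p) = -0.3346*log2(0.3346) - 0.6654*log2(0.6654) = 0.528498 + 0.391060 = 0.9196. C = 1 - H(p) = 1 - 0.9196 = 0.0804

0.0804 bits


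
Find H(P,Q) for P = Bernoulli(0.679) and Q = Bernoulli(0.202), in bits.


H(P,Q) = -p*log2(q) - (1-p)*log2(1-q). -0.679*log2(0.202) = 1.566842; -0.321*log2(0.798) = 0.104498. H(P,Q) = 1.566842 + 0.104498 = 1.6713

1.6713 bits


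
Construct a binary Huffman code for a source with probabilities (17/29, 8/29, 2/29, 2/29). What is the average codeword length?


Huffman construction (repeatedly merge the two least-probable nodes; each merge adds 1 bit to every symbol beneath it): 2/29 + 2/29 = 4/29; 4/29 + 8/29 = 12/29; 12/29 + 17/29 = 1. Resulting codeword lengths (in the order the probabilities were given): (1, 2, 3, 3). L_avg = sum(p_i * l_i) = 17/29*1 + 8/29*2 + 2/29*3 + 2/29*3 = 45/29 = 1.5517

1.5517 bits


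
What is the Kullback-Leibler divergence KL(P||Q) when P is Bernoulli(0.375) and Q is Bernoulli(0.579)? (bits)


KL = p*log2(p/q) + (1-p)*log2((1-p)/(1-q)) = 0.375*log2(0.375/0.579) + 0.625*log2(0.625/0.421) = 0.1213

0.1213 bits


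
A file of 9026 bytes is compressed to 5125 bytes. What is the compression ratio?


Ratio = original / compressed = 9026 / 5125 = 1.7612

1.7612


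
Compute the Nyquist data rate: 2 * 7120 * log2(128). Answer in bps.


Rate = 2 * B * log2(M) = 2 * 7120 * 7.0 = 99680.0

99680.0 bps


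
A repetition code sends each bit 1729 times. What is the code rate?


Rate = k/n = 1/1729

1/1729


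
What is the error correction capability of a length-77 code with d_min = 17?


Correction capability = floor((d-1)/2) = floor((17-1)/2) = 8

8 errors


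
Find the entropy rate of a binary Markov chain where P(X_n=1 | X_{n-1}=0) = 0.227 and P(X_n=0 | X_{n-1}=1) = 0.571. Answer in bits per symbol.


Stationary distribution: pi_0 = p10/(p01+p10) = 0.7155, pi_1 = 0.2845. Entropy rate H' = pi_0*H(p01) + pi_1*H(p10) = 0.7155*0.7727 + 0.2845*0.9854 = 0.8332

0.8332 bits/symbol


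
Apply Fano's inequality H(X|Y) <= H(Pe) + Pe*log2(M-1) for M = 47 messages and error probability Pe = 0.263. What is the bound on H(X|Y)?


H(Pe) = -Pe*log2(Pe) - (1-Pe)*log2(1-Pe) = -0.263*log2(0.263) - 0.737*log2(0.737) = 0.506766 + 0.324474 = 0.8312. Pe*log2(M-1) = 0.263*log2(46) = 1.452697. Bound = H(Pe) + Pe*log2(M-1) = 0.506766 + 0.324474 + 1.452697 = 2.2839

2.2839 bits


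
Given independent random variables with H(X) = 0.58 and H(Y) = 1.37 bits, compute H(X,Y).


For independent variables, H(X,Y) = H(X) + H(Y) = 0.58 + 1.37 = 1.95

1.95 bits


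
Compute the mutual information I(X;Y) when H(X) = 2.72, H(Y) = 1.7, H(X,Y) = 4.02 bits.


I(X;Y) = H(X) + H(Y) - H(X,Y) = 2.72 + 1.7 - 4.02 = 0.4

0.4 bits


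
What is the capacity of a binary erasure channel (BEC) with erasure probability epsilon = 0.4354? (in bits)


C = 1 - epsilon = 1 - 0.4354 = 0.5646

0.5646 bits


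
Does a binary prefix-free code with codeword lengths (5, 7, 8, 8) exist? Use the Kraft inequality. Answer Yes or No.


Kraft sum = sum(2^(-l_i)) = 0.0469, need <= 1. Result: satisfied (a binary prefix-free code with these lengths exists)

Yes


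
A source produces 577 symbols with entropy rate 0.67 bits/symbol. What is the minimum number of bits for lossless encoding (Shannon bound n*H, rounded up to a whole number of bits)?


Minimum bits >= n * H = 577 * 0.67 = 386.59, rounded up to a whole number of bits = 387

387 bits


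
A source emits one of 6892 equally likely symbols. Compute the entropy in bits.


H = log2(n) = log2(6892) = 12.7507

12.7507 bits


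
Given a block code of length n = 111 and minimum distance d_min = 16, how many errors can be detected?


Detection capability = d_min - 1 = 16 - 1 = 15

15 errors


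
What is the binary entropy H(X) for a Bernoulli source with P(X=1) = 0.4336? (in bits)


H = -p*log2(p) - (1-p)*log2(1-p). -0.4336*log2(0.4336) = 0.522732; -0.5664*log2(0.5664) = 0.464509. H = 0.522732 + 0.464509 = 0.9872

0.9872 bits


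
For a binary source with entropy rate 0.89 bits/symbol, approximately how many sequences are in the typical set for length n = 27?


log2|A_typical| = nH = 27 * 0.89 = 24.03, so |A_typical| ~ 2^24.03 = 1.713e+07

1.713e+07


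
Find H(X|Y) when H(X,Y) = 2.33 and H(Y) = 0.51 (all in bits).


H(X|Y) = H(X,Y) - H(Y) = 2.33 - 0.51 = 1.82

1.82 bits


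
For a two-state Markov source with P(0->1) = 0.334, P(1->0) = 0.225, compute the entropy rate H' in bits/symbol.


Stationary distribution: pi_0 = p10/(p01+p10) = 0.4025, pi_1 = 0.5975. Entropy rate H' = pi_0*H(p01) + pi_1*H(p10) = 0.4025*0.919 + 0.5975*0.7692 = 0.8295

0.8295 bits/symbol


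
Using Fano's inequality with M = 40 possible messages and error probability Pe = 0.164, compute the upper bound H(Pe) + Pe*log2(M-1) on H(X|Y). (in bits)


H(Pe) = -Pe*log2(Pe) - (1-Pe)*log2(1-Pe) = -0.164*log2(0.164) - 0.836*log2(0.836) = 0.427750 + 0.216043 = 0.6438. Pe*log2(M-1) = 0.164*log2(39) = 0.866806. Bound = H(Pe) + Pe*log2(M-1) = 0.427750 + 0.216043 + 0.866806 = 1.5106

1.5106 bits


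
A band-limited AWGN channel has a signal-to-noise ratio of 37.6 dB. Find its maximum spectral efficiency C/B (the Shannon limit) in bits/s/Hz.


SNR_linear = 10^(37.6/10) = 5754.3994; C/B = log2(1 + SNR_linear) = log2(1 + 5754.3994) = 12.4907

12.4907 bits/s/Hz


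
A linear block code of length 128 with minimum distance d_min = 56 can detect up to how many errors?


Detection capability = d_min - 1 = 56 - 1 = 55

55 errors


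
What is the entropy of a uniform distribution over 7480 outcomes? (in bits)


H = log2(n) = log2(7480) = 12.8688

12.8688 bits


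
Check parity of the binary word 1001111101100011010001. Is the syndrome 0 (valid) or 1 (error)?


Syndrome = XOR of all bits = 1 XOR 0 XOR 0 XOR 1 XOR 1 XOR 1 XOR 1 XOR 1 XOR 0 XOR 1 XOR 1 XOR 0 XOR 0 XOR 0 XOR 1 XOR 1 XOR 0 XOR 1 XOR 0 XOR 0 XOR 0 XOR 1 = 0

0


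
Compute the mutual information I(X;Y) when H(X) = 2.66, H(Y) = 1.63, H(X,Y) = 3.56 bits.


I(X;Y) = H(X) + H(Y) - H(X,Y) = 2.66 + 1.63 - 3.56 = 0.73

0.73 bits


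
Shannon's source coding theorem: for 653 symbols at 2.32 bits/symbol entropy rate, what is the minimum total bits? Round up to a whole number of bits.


Minimum bits >= n * H = 653 * 2.32 = 1514.96, rounded up to a whole number of bits = 1515

1515 bits


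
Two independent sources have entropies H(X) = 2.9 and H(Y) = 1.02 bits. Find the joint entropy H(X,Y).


For independent variables, H(X,Y) = H(X) + H(Y) = 2.9 + 1.02 = 3.92

3.92 bits


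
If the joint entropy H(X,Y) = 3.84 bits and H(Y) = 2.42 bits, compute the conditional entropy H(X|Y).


H(X|Y) = H(X,Y) - H(Y) = 3.84 - 2.42 = 1.42

1.42 bits


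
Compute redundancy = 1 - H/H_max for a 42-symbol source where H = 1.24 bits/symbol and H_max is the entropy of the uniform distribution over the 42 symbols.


H_max = log2(K) = log2(42) = 5.3923 bits/symbol. Redundancy = 1 - H/H_max = 1 - 1.24/5.3923 = 1 - 0.23 = 0.77

0.77


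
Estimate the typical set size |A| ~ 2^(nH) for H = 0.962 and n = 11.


log2|A_typical| = nH = 11 * 0.962 = 10.582, so |A_typical| ~ 2^10.582 = 1.533e+03

1.533e+03


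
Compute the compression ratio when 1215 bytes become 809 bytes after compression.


Ratio = original / compressed = 1215 / 809 = 1.5019

1.5019


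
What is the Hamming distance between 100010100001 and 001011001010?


Count differing positions: ^ . ^ . . ^ ^ . ^ . ^ ^ = 7 differences

7


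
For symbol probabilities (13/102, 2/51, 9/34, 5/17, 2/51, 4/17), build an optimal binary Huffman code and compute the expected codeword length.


Huffman construction (repeatedly merge the two least-probable nodes; each merge adds 1 bit to every symbol beneath it): 2/51 + 2/51 = 4/51; 4/51 + 13/102 = 7/34; 7/34 + 4/17 = 15/34; 9/34 + 5/17 = 19/34; 15/34 + 19/34 = 1. Resulting codeword lengths (in the order the probabilities were given): (3, 4, 2, 2, 4, 2). L_avg = sum(p_i * l_i) = 13/102*3 + 2/51*4 + 9/34*2 + 5/17*2 + 2/51*4 + 4/17*2 = 233/102 = 2.2843

2.2843 bits


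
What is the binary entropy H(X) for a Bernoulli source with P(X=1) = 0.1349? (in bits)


H = -p*log2(p) - (1-p)*log2(1-p). -0.1349*log2(0.1349) = 0.389866; -0.8651*log2(0.8651) = 0.180859. H = 0.389866 + 0.180859 = 0.5707

0.5707 bits


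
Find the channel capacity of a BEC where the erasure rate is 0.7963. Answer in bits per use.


C = 1 - epsilon = 1 - 0.7963 = 0.2037

0.2037 bits


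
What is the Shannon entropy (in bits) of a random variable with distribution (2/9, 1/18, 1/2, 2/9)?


H = -sum(p_i * log2(p_i)). Terms: -(2/9)*log2(2/9) = 0.482206; -(1/18)*log2(1/18) = 0.231663; -(1/2)*log2(1/2) = 0.500000; -(2/9)*log2(2/9) = 0.482206. H = 0.482206 + 0.231663 + 0.500000 + 0.482206 = 1.6961

1.6961 bits


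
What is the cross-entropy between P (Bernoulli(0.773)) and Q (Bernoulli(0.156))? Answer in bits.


H(P,Q) = -p*log2(q) - (1-p)*log2(1-q). -0.773*log2(0.156) = 2.071935; -0.227*log2(0.844) = 0.055544. H(P,Q) = 2.071935 + 0.055544 = 2.1275

2.1275 bits


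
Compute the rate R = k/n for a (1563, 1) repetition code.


Rate = k/n = 1/1563

1/1563


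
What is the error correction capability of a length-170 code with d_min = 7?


Correction capability = floor((d-1)/2) = floor((7-1)/2) = 3

3 errors


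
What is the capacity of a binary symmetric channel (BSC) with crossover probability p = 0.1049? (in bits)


H(p) = -p*log2(p) - (1-p)*log2(1-p) = -0.1049*log2(0.1049) - 0.8951*log2(0.8951) = 0.341231 + 0.143108 = 0.4843. C = 1 - H(p) = 1 - 0.4843 = 0.5157

0.5157 bits


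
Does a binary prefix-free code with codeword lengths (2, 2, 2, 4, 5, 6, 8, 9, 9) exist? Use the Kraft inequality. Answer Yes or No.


Kraft sum = sum(2^(-l_i)) = 0.8672, need <= 1. Result: satisfied (a binary prefix-free code with these lengths exists)

Yes


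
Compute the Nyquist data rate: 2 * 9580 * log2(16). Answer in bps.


Rate = 2 * B * log2(M) = 2 * 9580 * 4.0 = 76640.0

76640.0 bps


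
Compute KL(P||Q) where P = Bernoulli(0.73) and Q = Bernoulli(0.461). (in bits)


KL = p*log2(p/q) + (1-p)*log2((1-p)/(1-q)) = 0.73*log2(0.73/0.461) + 0.27*log2(0.27/0.539) = 0.2148

0.2148 bits


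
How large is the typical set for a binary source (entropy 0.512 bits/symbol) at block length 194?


log2|A_typical| = nH = 194 * 0.512 = 99.328, so |A_typical| ~ 2^99.328 = 7.956e+29

7.956e+29


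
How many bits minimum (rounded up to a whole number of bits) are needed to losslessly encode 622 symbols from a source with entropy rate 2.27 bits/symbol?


Minimum bits >= n * H = 622 * 2.27 = 1411.94, rounded up to a whole number of bits = 1412

1412 bits


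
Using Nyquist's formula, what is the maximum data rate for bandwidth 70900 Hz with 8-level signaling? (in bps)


Rate = 2 * B * log2(M) = 2 * 70900 * 3.0 = 425400.0

425400.0 bps


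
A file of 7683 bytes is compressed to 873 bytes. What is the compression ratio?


Ratio = original / compressed = 7683 / 873 = 8.8007

8.8007


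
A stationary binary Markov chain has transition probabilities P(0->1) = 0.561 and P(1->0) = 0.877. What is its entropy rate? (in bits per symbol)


Stationary distribution: pi_0 = p10/(p01+p10) = 0.6099, pi_1 = 0.3901. Entropy rate H' = pi_0*H(p01) + pi_1*H(p10) = 0.6099*0.9892 + 0.3901*0.5379 = 0.8132

0.8132 bits/symbol


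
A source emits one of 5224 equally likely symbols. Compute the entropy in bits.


H = log2(n) = log2(5224) = 12.3509

12.3509 bits


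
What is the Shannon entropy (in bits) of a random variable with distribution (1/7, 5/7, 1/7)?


H = -sum(p_i * log2(p_i)). Terms: -(1/7)*log2(1/7) = 0.401051; -(5/7)*log2(5/7) = 0.346733; -(1/7)*log2(1/7) = 0.401051. H = 0.401051 + 0.346733 + 0.401051 = 1.1488

1.1488 bits


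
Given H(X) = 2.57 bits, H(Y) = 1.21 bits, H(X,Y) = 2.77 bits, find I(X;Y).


I(X;Y) = H(X) + H(Y) - H(X,Y) = 2.57 + 1.21 - 2.77 = 1.01

1.01 bits


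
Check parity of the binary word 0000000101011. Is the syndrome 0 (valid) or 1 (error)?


Syndrome = XOR of all bits = 0 XOR 0 XOR 0 XOR 0 XOR 0 XOR 0 XOR 0 XOR 1 XOR 0 XOR 1 XOR 0 XOR 1 XOR 1 = 0

0


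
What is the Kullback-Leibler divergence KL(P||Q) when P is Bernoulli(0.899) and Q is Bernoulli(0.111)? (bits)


KL = p*log2(p/q) + (1-p)*log2((1-p)/(1-q)) = 0.899*log2(0.899/0.111) + 0.101*log2(0.101/0.889) = 2.396

2.396 bits


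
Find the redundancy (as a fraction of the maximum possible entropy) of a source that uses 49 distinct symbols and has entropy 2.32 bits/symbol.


H_max = log2(K) = log2(49) = 5.6147 bits/symbol. Redundancy = 1 - H/H_max = 1 - 2.32/5.6147 = 1 - 0.4132 = 0.5868

0.5868


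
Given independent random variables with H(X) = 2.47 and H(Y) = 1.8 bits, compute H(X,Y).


For independent variables, H(X,Y) = H(X) + H(Y) = 2.47 + 1.8 = 4.27

4.27 bits


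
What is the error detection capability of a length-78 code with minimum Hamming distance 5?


Detection capability = d_min - 1 = 5 - 1 = 4

4 errors


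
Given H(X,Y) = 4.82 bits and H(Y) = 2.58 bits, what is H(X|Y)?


H(X|Y) = H(X,Y) - H(Y) = 4.82 - 2.58 = 2.24

2.24 bits


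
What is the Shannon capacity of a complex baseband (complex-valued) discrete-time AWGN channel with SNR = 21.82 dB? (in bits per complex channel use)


SNR_linear = 10^(21.82/10) = 152.0548; C = log2(1 + SNR_linear) = log2(1 + 152.0548) = 7.2579

7.2579 bits/channel use


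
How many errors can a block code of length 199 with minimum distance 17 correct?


Correction capability = floor((d-1)/2) = floor((17-1)/2) = 8

8 errors


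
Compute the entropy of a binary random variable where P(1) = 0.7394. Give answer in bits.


H = -p*log2(p) - (1-p)*log2(1-p). -0.7394*log2(0.7394) = 0.322063; -0.2606*log2(0.2606) = 0.505588. H = 0.322063 + 0.505588 = 0.8277

0.8277 bits


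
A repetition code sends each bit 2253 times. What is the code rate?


Rate = k/n = 1/2253

1/2253


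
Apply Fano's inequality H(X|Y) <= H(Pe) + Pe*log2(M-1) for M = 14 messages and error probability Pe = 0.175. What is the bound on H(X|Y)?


H(Pe) = -Pe*log2(Pe) - (1-Pe)*log2(1-Pe) = -0.175*log2(0.175) - 0.825*log2(0.825) = 0.440050 + 0.228966 = 0.669. Pe*log2(M-1) = 0.175*log2(13) = 0.647577. Bound = H(Pe) + Pe*log2(M-1) = 0.440050 + 0.228966 + 0.647577 = 1.3166

1.3166 bits


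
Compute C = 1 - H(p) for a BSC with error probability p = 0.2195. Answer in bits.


H(p) = -p*log2(p) - (1-p)*log2(1-p) = -0.2195*log2(0.2195) - 0.7805*log2(0.7805) = 0.480202 + 0.279052 = 0.7593. C = 1 - H(p) = 1 - 0.7593 = 0.2407

0.2407 bits


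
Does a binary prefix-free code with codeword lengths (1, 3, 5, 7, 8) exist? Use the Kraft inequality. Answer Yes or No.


Kraft sum = sum(2^(-l_i)) = 0.668, need <= 1. Result: satisfied (a binary prefix-free code with these lengths exists)

Yes


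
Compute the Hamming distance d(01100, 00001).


Count differing positions: . ^ ^ . ^ = 3 differences

3


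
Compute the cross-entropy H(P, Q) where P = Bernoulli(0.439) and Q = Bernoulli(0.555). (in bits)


H(P,Q) = -p*log2(q) - (1-p)*log2(1-q). -0.439*log2(0.555) = 0.372904; -0.561*log2(0.445) = 0.655317. H(P,Q) = 0.372904 + 0.655317 = 1.0282

1.0282 bits


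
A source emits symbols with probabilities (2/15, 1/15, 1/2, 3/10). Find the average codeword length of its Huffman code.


Huffman construction (repeatedly merge the two least-probable nodes; each merge adds 1 bit to every symbol beneath it): 1/15 + 2/15 = 1/5; 1/5 + 3/10 = 1/2; 1/2 + 1/2 = 1. Resulting codeword lengths (in the order the probabilities were given): (3, 3, 1, 2). L_avg = sum(p_i * l_i) = 2/15*3 + 1/15*3 + 1/2*1 + 3/10*2 = 17/10 = 1.7

1.7 bits


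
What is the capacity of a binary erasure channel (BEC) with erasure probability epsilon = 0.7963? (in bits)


C = 1 - epsilon = 1 - 0.7963 = 0.2037

0.2037 bits


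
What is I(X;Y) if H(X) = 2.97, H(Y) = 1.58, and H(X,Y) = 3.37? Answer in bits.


I(X;Y) = H(X) + H(Y) - H(X,Y) = 2.97 + 1.58 - 3.37 = 1.18

1.18 bits


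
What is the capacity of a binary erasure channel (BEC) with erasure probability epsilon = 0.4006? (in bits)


C = 1 - epsilon = 1 - 0.4006 = 0.5994

0.5994 bits


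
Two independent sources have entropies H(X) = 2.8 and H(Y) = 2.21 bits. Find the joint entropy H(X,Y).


For independent variables, H(X,Y) = H(X) + H(Y) = 2.8 + 2.21 = 5.01

5.01 bits


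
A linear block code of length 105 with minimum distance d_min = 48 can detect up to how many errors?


Detection capability = d_min - 1 = 48 - 1 = 47

47 errors


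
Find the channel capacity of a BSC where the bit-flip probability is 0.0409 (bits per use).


H(p) = -p*log2(p) - (1-p)*log2(1-p) = -0.0409*log2(0.0409) - 0.9591*log2(0.9591) = 0.188621 + 0.057783 = 0.2464. C = 1 - H(p) = 1 - 0.2464 = 0.7536

0.7536 bits


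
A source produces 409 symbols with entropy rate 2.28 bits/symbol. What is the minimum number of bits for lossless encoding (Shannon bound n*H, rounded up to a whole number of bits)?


Minimum bits >= n * H = 409 * 2.28 = 932.52, rounded up to a whole number of bits = 933

933 bits


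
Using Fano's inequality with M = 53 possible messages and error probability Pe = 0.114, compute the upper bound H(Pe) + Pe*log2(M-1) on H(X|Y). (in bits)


H(Pe) = -Pe*log2(Pe) - (1-Pe)*log2(1-Pe) = -0.114*log2(0.114) - 0.886*log2(0.886) = 0.357150 + 0.154715 = 0.5119. Pe*log2(M-1) = 0.114*log2(52) = 0.649850. Bound = H(Pe) + Pe*log2(M-1) = 0.357150 + 0.154715 + 0.649850 = 1.1617

1.1617 bits


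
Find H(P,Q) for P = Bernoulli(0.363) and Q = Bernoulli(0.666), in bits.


H(P,Q) = -p*log2(q) - (1-p)*log2(1-q). -0.363*log2(0.666) = 0.212865; -0.637*log2(0.334) = 1.007785. H(P,Q) = 0.212865 + 1.007785 = 1.2207

1.2207 bits


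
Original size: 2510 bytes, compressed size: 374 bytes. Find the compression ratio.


Ratio = original / compressed = 2510 / 374 = 6.7112

6.7112


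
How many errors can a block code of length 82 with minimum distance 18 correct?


Correction capability = floor((d-1)/2) = floor((18-1)/2) = 8

8 errors


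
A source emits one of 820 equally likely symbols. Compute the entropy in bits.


H = log2(n) = log2(820) = 9.6795

9.6795 bits


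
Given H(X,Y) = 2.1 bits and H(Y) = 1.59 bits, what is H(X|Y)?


H(X|Y) = H(X,Y) - H(Y) = 2.1 - 1.59 = 0.51

0.51 bits


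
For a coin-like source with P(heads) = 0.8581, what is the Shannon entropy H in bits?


H = -p*log2(p) - (1-p)*log2(1-p). -0.8581*log2(0.8581) = 0.189453; -0.1419*log2(0.1419) = 0.399740. H = 0.189453 + 0.399740 = 0.5892

0.5892 bits


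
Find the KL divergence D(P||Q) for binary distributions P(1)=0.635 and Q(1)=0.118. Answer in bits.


KL = p*log2(p/q) + (1-p)*log2((1-p)/(1-q)) = 0.635*log2(0.635/0.118) + 0.365*log2(0.365/0.882) = 1.0772

1.0772 bits


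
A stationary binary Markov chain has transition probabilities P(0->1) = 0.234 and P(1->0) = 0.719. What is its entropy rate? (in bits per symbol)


Stationary distribution: pi_0 = p10/(p01+p10) = 0.7545, pi_1 = 0.2455. Entropy rate H' = pi_0*H(p01) + pi_1*H(p10) = 0.7545*0.7849 + 0.2455*0.8568 = 0.8026

0.8026 bits/symbol


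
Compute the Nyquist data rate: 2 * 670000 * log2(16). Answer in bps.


Rate = 2 * B * log2(M) = 2 * 670000 * 4.0 = 5360000.0

5360000.0 bps


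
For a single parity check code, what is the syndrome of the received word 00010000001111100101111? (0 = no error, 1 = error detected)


Syndrome = XOR of all bits = 0 XOR 0 XOR 0 XOR 1 XOR 0 XOR 0 XOR 0 XOR 0 XOR 0 XOR 0 XOR 1 XOR 1 XOR 1 XOR 1 XOR 1 XOR 0 XOR 0 XOR 1 XOR 0 XOR 1 XOR 1 XOR 1 XOR 1 = 1

1


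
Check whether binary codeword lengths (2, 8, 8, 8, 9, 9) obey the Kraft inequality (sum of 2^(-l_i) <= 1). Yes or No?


Kraft sum = sum(2^(-l_i)) = 0.2656, need <= 1. Result: satisfied (a binary prefix-free code with these lengths exists)

Yes


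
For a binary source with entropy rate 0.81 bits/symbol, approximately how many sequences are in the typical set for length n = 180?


log2|A_typical| = nH = 180 * 0.81 = 145.8, so |A_typical| ~ 2^145.8 = 7.766e+43

7.766e+43


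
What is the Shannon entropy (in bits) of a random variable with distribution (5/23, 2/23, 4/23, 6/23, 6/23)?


H = -sum(p_i * log2(p_i)). Terms: -(5/23)*log2(5/23) = 0.478616; -(2/23)*log2(2/23) = 0.306397; -(4/23)*log2(4/23) = 0.438880; -(6/23)*log2(6/23) = 0.505722; -(6/23)*log2(6/23) = 0.505722. H = 0.478616 + 0.306397 + 0.438880 + 0.505722 + 0.505722 = 2.2353

2.2353 bits


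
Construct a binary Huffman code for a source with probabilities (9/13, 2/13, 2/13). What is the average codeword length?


Huffman construction (repeatedly merge the two least-probable nodes; each merge adds 1 bit to every symbol beneath it): 2/13 + 2/13 = 4/13; 4/13 + 9/13 = 1. Resulting codeword lengths (in the order the probabilities were given): (1, 2, 2). L_avg = sum(p_i * l_i) = 9/13*1 + 2/13*2 + 2/13*2 = 17/13 = 1.3077

1.3077 bits


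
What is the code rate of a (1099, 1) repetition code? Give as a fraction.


Rate = k/n = 1/1099

1/1099


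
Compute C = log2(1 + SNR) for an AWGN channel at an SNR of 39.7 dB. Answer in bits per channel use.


SNR_linear = 10^(39.7/10) = 9332.543; C = log2(1 + SNR_linear) = log2(1 + 9332.543) = 13.1882

13.1882 bits/channel use


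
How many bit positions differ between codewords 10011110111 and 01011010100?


Count differing positions: ^ ^ . . . ^ . . . ^ ^ = 5 differences

5


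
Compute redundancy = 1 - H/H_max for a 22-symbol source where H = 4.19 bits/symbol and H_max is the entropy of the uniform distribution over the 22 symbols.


H_max = log2(K) = log2(22) = 4.4594 bits/symbol. Redundancy = 1 - H/H_max = 1 - 4.19/4.4594 = 1 - 0.9396 = 0.0604

0.0604


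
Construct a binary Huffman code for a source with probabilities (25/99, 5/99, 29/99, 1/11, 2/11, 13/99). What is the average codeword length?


Huffman construction (repeatedly merge the two least-probable nodes; each merge adds 1 bit to every symbol beneath it): 5/99 + 1/11 = 14/99; 13/99 + 14/99 = 3/11; 2/11 + 25/99 = 43/99; 3/11 + 29/99 = 56/99; 43/99 + 56/99 = 1. Resulting codeword lengths (in the order the probabilities were given): (2, 4, 2, 4, 2, 3). L_avg = sum(p_i * l_i) = 25/99*2 + 5/99*4 + 29/99*2 + 1/11*4 + 2/11*2 + 13/99*3 = 239/99 = 2.4141

2.4141 bits


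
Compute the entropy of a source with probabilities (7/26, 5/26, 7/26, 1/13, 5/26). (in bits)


H = -sum(p_i * log2(p_i)). Terms: -(7/26)*log2(7/26) = 0.509677; -(5/26)*log2(5/26) = 0.457406; -(7/26)*log2(7/26) = 0.509677; -(1/13)*log2(1/13) = 0.284649; -(5/26)*log2(5/26) = 0.457406. H = 0.509677 + 0.457406 + 0.509677 + 0.284649 + 0.457406 = 2.2188

2.2188 bits


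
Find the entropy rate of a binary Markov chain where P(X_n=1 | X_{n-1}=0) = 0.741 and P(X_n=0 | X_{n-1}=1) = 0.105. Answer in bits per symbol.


Stationary distribution: pi_0 = p10/(p01+p10) = 0.1241, pi_1 = 0.8759. Entropy rate H' = pi_0*H(p01) + pi_1*H(p10) = 0.1241*0.8252 + 0.8759*0.4846 = 0.5269

0.5269 bits/symbol


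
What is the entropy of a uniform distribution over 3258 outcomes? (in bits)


H = log2(n) = log2(3258) = 11.6698

11.6698 bits


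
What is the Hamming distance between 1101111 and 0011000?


Count differing positions: ^ ^ ^ . ^ ^ ^ = 6 differences

6


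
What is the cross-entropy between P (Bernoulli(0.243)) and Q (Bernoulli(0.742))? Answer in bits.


H(P,Q) = -p*log2(q) - (1-p)*log2(1-q). -0.243*log2(0.742) = 0.104614; -0.757*log2(0.258) = 1.479600. H(P,Q) = 0.104614 + 1.479600 = 1.5842

1.5842 bits


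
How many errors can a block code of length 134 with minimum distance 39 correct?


Correction capability = floor((d-1)/2) = floor((39-1)/2) = 19

19 errors


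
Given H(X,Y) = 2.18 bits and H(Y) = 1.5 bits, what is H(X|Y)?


H(X|Y) = H(X,Y) - H(Y) = 2.18 - 1.5 = 0.68

0.68 bits


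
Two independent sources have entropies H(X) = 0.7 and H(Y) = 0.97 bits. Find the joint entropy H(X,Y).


For independent variables, H(X,Y) = H(X) + H(Y) = 0.7 + 0.97 = 1.67

1.67 bits


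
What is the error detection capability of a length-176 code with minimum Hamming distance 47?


Detection capability = d_min - 1 = 47 - 1 = 46

46 errors


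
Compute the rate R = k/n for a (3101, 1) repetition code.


Rate = k/n = 1/3101

1/3101


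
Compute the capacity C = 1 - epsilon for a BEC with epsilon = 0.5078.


C = 1 - epsilon = 1 - 0.5078 = 0.4922

0.4922 bits


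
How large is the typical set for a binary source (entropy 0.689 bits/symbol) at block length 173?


log2|A_typical| = nH = 173 * 0.689 = 119.197, so |A_typical| ~ 2^119.197 = 7.619e+35

7.619e+35


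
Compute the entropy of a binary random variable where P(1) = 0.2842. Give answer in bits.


H = -p*log2(p) - (1-p)*log2(1-p). -0.2842*log2(0.2842) = 0.515829; -0.7158*log2(0.7158) = 0.345282. H = 0.515829 + 0.345282 = 0.8611

0.8611 bits


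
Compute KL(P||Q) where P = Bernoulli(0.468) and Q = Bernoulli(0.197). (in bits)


KL = p*log2(p/q) + (1-p)*log2((1-p)/(1-q)) = 0.468*log2(0.468/0.197) + 0.532*log2(0.532/0.803) = 0.2682

0.2682 bits


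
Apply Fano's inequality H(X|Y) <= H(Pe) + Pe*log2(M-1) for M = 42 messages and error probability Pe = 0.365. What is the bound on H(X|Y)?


H(Pe) = -Pe*log2(Pe) - (1-Pe)*log2(1-Pe) = -0.365*log2(0.365) - 0.635*log2(0.635) = 0.530722 + 0.416034 = 0.9468. Pe*log2(M-1) = 0.365*log2(41) = 1.955506. Bound = H(Pe) + Pe*log2(M-1) = 0.530722 + 0.416034 + 1.955506 = 2.9023

2.9023 bits


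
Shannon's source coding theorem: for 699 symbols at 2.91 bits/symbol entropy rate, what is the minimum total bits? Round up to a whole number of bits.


Minimum bits >= n * H = 699 * 2.91 = 2034.09, rounded up to a whole number of bits = 2035

2035 bits


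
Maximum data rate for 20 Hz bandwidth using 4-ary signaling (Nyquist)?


Rate = 2 * B * log2(M) = 2 * 20 * 2.0 = 80.0

80.0 bps


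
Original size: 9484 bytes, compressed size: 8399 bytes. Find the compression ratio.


Ratio = original / compressed = 9484 / 8399 = 1.1292

1.1292


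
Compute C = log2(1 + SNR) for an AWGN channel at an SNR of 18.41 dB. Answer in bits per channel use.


SNR_linear = 10^(18.41/10) = 69.3426; C = log2(1 + SNR_linear) = log2(1 + 69.3426) = 6.1363

6.1363 bits/channel use


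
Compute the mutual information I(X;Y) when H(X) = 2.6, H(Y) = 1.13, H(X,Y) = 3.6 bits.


I(X;Y) = H(X) + H(Y) - H(X,Y) = 2.6 + 1.13 - 3.6 = 0.13

0.13 bits


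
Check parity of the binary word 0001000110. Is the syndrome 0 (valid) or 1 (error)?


Syndrome = XOR of all bits = 0 XOR 0 XOR 0 XOR 1 XOR 0 XOR 0 XOR 0 XOR 1 XOR 1 XOR 0 = 1

1


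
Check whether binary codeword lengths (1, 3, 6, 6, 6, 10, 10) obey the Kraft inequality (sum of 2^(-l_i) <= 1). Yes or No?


Kraft sum = sum(2^(-l_i)) = 0.6738, need <= 1. Result: satisfied (a binary prefix-free code with these lengths exists)

Yes


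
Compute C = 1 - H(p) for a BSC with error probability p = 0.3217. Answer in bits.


H(p) = -p*log2(p) - (1-p)*log2(1-p) = -0.3217*log2(0.3217) - 0.6783*log2(0.6783) = 0.526369 + 0.379851 = 0.9062. C = 1 - H(p) = 1 - 0.9062 = 0.0938

0.0938 bits
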